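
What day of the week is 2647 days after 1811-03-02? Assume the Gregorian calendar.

Sunday

First find the weekday of Mar 2, 1811. Doomsday rule: the anchor day for the 1800s is Friday. For year 11: 11÷12 = 0 r 11, and 11÷4 = 2, so 0+11+2 = 13.
Friday + 13 ≡ Thursday — that's 1811's doomsday.
In March the doomsday date is Mar 14.
Mar 2 is 12 days before Mar 14; 12 mod 7 = 5, so Thursday − 5 = Saturday.
2647 mod 7 = 1, so 2647 days after a Saturday is Saturday + 1 = Sunday.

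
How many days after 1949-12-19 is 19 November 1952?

Dec 19, 1949 → Dec 19, 1950: 365 days.
Dec 19, 1950 → Dec 19, 1951: 365 days.
Dec 19, 1951 → Jan 19, 1952: 31 days (December has 31).
Jan 19, 1952 → Feb 19, 1952: 31 days (January has 31).
Feb 19, 1952 → Mar 19, 1952: 29 days (February has 29).
Mar 19, 1952 → Apr 19, 1952: 31 days (March has 31).
Apr 19, 1952 → May 19, 1952: 30 days (April has 30).
May 19, 1952 → Jun 19, 1952: 31 days (May has 31).
Jun 19, 1952 → Jul 19, 1952: 30 days (June has 30).
Jul 19, 1952 → Aug 19, 1952: 31 days (July has 31).
Aug 19, 1952 → Sep 19, 1952: 31 days (August has 31).
Sep 19, 1952 → Oct 19, 1952: 30 days (September has 30).
Oct 19, 1952 → Nov 19, 1952: 31 days.
Total: 1066 days.

1066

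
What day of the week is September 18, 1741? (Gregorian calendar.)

Doomsday rule: the anchor day for the 1700s is Sunday. For year 41: 41÷12 = 3 r 5, and 5÷4 = 1, so 3+5+1 = 9.
Sunday + 9 ≡ Tuesday — that's 1741's doomsday.
In September the doomsday date is Sep 5.
Sep 18 is 13 days after Sep 5; 13 mod 7 = 6, so Tuesday + 6 = Monday.

Monday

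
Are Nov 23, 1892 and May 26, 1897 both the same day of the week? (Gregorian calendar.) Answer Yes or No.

From Nov 23, 1892 to May 26, 1897 is 1645 days.
1645 mod 7 = 0, so they are the same weekday.
(Nov 23, 1892 is a Wednesday; May 26, 1897 is a Wednesday.)

Yes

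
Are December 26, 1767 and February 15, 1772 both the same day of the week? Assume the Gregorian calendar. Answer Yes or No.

From Dec 26, 1767 to Feb 15, 1772 is 1512 days.
1512 mod 7 = 0, so they are the same weekday.
(Dec 26, 1767 is a Saturday; Feb 15, 1772 is a Saturday.)

Yes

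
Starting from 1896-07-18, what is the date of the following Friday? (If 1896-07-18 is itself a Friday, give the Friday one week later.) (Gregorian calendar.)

July 24, 1896

Jul 18, 1896 is a Saturday.
From Saturday to the next Friday is 6 days.
Jul 18, 1896 + 6 = Jul 24, 1896.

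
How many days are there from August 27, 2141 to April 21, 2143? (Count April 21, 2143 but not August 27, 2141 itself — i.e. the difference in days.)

602

Aug 27, 2141 → Aug 27, 2142: 365 days.
Aug 27, 2142 → Sep 27, 2142: 31 days (August has 31).
Sep 27, 2142 → Oct 27, 2142: 30 days (September has 30).
Oct 27, 2142 → Nov 27, 2142: 31 days (October has 31).
Nov 27, 2142 → Dec 27, 2142: 30 days (November has 30).
Dec 27, 2142 → Jan 27, 2143: 31 days (December has 31).
Jan 27, 2143 → Feb 27, 2143: 31 days (January has 31).
Feb 27, 2143 → Mar 27, 2143: 28 days (February has 28).
Mar 27, 2143 → Apr 21, 2143: 25 days.
Total: 602 days.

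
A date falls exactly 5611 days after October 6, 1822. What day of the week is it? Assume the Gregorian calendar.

Oct 6, 1822 is a Sunday.
5611 mod 7 = 4, so 5611 days after a Sunday is Sunday + 4 = Thursday.

Thursday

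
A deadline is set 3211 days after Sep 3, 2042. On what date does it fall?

+365 (one year) → Sep 3, 2043 (2846 left).
+366 (one year; includes Feb 29, 2044) → Sep 3, 2044 (2480 left).
+365 (one year) → Sep 3, 2045 (2115 left).
+365 (one year) → Sep 3, 2046 (1750 left).
+365 (one year) → Sep 3, 2047 (1385 left).
+366 (one year; includes Feb 29, 2048) → Sep 3, 2048 (1019 left).
+365 (one year) → Sep 3, 2049 (654 left).
+365 (one year) → Sep 3, 2050 (289 left).
Sep has 30 days: +28 → Oct 1, 2050 (261 left).
Oct has 31 days: +31 → Nov 1, 2050 (230 left).
Nov has 30 days: +30 → Dec 1, 2050 (200 left).
Dec has 31 days: +31 → Jan 1, 2051 (169 left).
Jan has 31 days: +31 → Feb 1, 2051 (138 left).
Feb has 28 days: +28 → Mar 1, 2051 (110 left).
Mar has 31 days: +31 → Apr 1, 2051 (79 left).
Apr has 30 days: +30 → May 1, 2051 (49 left).
May has 31 days: +31 → Jun 1, 2051 (18 left).
+18 → Jun 19, 2051.

June 19, 2051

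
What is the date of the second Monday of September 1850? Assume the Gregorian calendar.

September 9, 1850

September 1, 1850 is a Sunday.
The first Monday is therefore September 2 (1 days later).
The second Monday is 2 + 1×7 = September 9.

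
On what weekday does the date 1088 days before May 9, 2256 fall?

Tuesday

May 9, 2256 is a Friday.
1088 mod 7 = 3, so 1088 days before a Friday is Friday − 3 = Tuesday.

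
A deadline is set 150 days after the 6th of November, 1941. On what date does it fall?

April 5, 1942

Nov has 30 days: +25 → Dec 1, 1941 (125 left).
Dec has 31 days: +31 → Jan 1, 1942 (94 left).
Jan has 31 days: +31 → Feb 1, 1942 (63 left).
Feb has 28 days: +28 → Mar 1, 1942 (35 left).
Mar has 31 days: +31 → Apr 1, 1942 (4 left).
+4 → Apr 5, 1942.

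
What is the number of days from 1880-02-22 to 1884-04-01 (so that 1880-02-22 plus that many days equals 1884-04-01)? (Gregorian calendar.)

Feb 22, 1880 → Feb 22, 1881: 366 days (Feb 29, 1880 is in that span).
Feb 22, 1881 → Feb 22, 1882: 365 days.
Feb 22, 1882 → Feb 22, 1883: 365 days.
Feb 22, 1883 → Feb 22, 1884: 365 days.
Feb 22, 1884 → Mar 22, 1884: 29 days (February has 29).
Mar 22, 1884 → Apr 1, 1884: 10 days.
Total: 1500 days.

1500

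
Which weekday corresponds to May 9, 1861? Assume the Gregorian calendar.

January 1, 1861 is a Tuesday.
Jan 1, 1861 → Feb 1, 1861: 31 days (January has 31).
Feb 1, 1861 → Mar 1, 1861: 28 days (February has 28).
Mar 1, 1861 → Apr 1, 1861: 31 days (March has 31).
Apr 1, 1861 → May 1, 1861: 30 days (April has 30).
May 1, 1861 → May 9, 1861: 8 days.
Total: 128 days.
128 mod 7 = 2, so Tuesday + 2 = Thursday.

Thursday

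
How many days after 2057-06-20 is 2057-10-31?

Jun 20, 2057 → Jul 20, 2057: 30 days (June has 30).
Jul 20, 2057 → Aug 20, 2057: 31 days (July has 31).
Aug 20, 2057 → Sep 20, 2057: 31 days (August has 31).
Sep 20, 2057 → Oct 20, 2057: 30 days (September has 30).
Oct 20, 2057 → Oct 31, 2057: 11 days.
Total: 133 days.

133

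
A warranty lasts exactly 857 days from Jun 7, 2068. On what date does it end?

October 12, 2070

+365 (one year) → Jun 7, 2069 (492 left).
+365 (one year) → Jun 7, 2070 (127 left).
Jun has 30 days: +24 → Jul 1, 2070 (103 left).
Jul has 31 days: +31 → Aug 1, 2070 (72 left).
Aug has 31 days: +31 → Sep 1, 2070 (41 left).
Sep has 30 days: +30 → Oct 1, 2070 (11 left).
+11 → Oct 12, 2070.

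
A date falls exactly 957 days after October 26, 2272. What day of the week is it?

Thursday

Oct 26, 2272 is a Saturday.
957 mod 7 = 5, so 957 days after a Saturday is Saturday + 5 = Thursday.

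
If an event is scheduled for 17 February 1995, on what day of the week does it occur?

Friday

Doomsday rule: the anchor day for the 1900s is Wednesday. For year 95: 95÷12 = 7 r 11, and 11÷4 = 2, so 7+11+2 = 20.
Wednesday + 20 ≡ Tuesday — that's 1995's doomsday.
In February the doomsday date is Feb 28 (1995 is not a leap year).
Feb 17 is 11 days before Feb 28; 11 mod 7 = 4, so Tuesday − 4 = Friday.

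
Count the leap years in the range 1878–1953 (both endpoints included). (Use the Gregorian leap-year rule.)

18

Multiples of 4 in [1878,1953]: 19.
Of those, multiples of 100: 1 (not leap unless ÷400).
Multiples of 400: 0.
Leap years = 19 − 1 + 0 = 18.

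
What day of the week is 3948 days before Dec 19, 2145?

Sunday

First find the weekday of Dec 19, 2145. Doomsday rule: the anchor day for the 2100s is Sunday. For year 45: 45÷12 = 3 r 9, and 9÷4 = 2, so 3+9+2 = 14.
Sunday + 14 ≡ Sunday — that's 2145's doomsday.
In December the doomsday date is Dec 12.
Dec 19 is 7 days after Dec 12; 7 mod 7 = 0, so Sunday + 0 = Sunday.
3948 mod 7 = 0, so 3948 days before a Sunday is Sunday − 0 = Sunday.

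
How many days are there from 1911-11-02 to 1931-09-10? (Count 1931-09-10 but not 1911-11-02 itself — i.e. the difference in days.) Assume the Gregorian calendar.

7252

Nov 2, 1911 → Nov 2, 1912: 366 days (Feb 29, 1912 is in that span).
Nov 2, 1912 → Nov 2, 1913: 365 days.
Nov 2, 1913 → Nov 2, 1914: 365 days.
Nov 2, 1914 → Nov 2, 1915: 365 days.
Nov 2, 1915 → Nov 2, 1916: 366 days (Feb 29, 1916 is in that span).
Nov 2, 1916 → Nov 2, 1917: 365 days.
Nov 2, 1917 → Nov 2, 1918: 365 days.
Nov 2, 1918 → Nov 2, 1919: 365 days.
Nov 2, 1919 → Nov 2, 1920: 366 days (Feb 29, 1920 is in that span).
Nov 2, 1920 → Nov 2, 1921: 365 days.
Nov 2, 1921 → Nov 2, 1922: 365 days.
Nov 2, 1922 → Nov 2, 1923: 365 days.
Nov 2, 1923 → Nov 2, 1924: 366 days (Feb 29, 1924 is in that span).
Nov 2, 1924 → Nov 2, 1925: 365 days.
Nov 2, 1925 → Nov 2, 1926: 365 days.
Nov 2, 1926 → Nov 2, 1927: 365 days.
Nov 2, 1927 → Nov 2, 1928: 366 days (Feb 29, 1928 is in that span).
Nov 2, 1928 → Nov 2, 1929: 365 days.
Nov 2, 1929 → Nov 2, 1930: 365 days.
Nov 2, 1930 → Dec 2, 1930: 30 days (November has 30).
Dec 2, 1930 → Jan 2, 1931: 31 days (December has 31).
Jan 2, 1931 → Feb 2, 1931: 31 days (January has 31).
Feb 2, 1931 → Mar 2, 1931: 28 days (February has 28).
Mar 2, 1931 → Apr 2, 1931: 31 days (March has 31).
Apr 2, 1931 → May 2, 1931: 30 days (April has 30).
May 2, 1931 → Jun 2, 1931: 31 days (May has 31).
Jun 2, 1931 → Jul 2, 1931: 30 days (June has 30).
Jul 2, 1931 → Aug 2, 1931: 31 days (July has 31).
Aug 2, 1931 → Sep 2, 1931: 31 days (August has 31).
Sep 2, 1931 → Sep 10, 1931: 8 days.
Total: 7252 days.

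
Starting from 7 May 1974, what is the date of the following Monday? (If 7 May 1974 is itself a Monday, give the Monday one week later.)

May 13, 1974

May 7, 1974 is a Tuesday.
From Tuesday to the next Monday is 6 days.
May 7, 1974 + 6 = May 13, 1974.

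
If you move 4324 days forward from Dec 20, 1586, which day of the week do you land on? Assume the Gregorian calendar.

First find the weekday of Dec 20, 1586. Doomsday rule: the anchor day for the 1500s is Wednesday. For year 86: 86÷12 = 7 r 2, and 2÷4 = 0, so 7+2+0 = 9.
Wednesday + 9 ≡ Friday — that's 1586's doomsday.
In December the doomsday date is Dec 12.
Dec 20 is 8 days after Dec 12; 8 mod 7 = 1, so Friday + 1 = Saturday.
4324 mod 7 = 5, so 4324 days after a Saturday is Saturday + 5 = Thursday.

Thursday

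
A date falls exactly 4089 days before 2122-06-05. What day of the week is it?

Thursday

First find the weekday of Jun 5, 2122. Doomsday rule: the anchor day for the 2100s is Sunday. For year 22: 22÷12 = 1 r 10, and 10÷4 = 2, so 1+10+2 = 13.
Sunday + 13 ≡ Saturday — that's 2122's doomsday.
In June the doomsday date is Jun 6.
Jun 5 is 1 day before Jun 6; 1 mod 7 = 1, so Saturday − 1 = Friday.
4089 mod 7 = 1, so 4089 days before a Friday is Friday − 1 = Thursday.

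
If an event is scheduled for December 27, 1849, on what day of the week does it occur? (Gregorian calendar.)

Thursday

January 1, 1849 is a Monday.
Jan 1, 1849 → Feb 1, 1849: 31 days (January has 31).
Feb 1, 1849 → Mar 1, 1849: 28 days (February has 28).
Mar 1, 1849 → Apr 1, 1849: 31 days (March has 31).
Apr 1, 1849 → May 1, 1849: 30 days (April has 30).
May 1, 1849 → Jun 1, 1849: 31 days (May has 31).
Jun 1, 1849 → Jul 1, 1849: 30 days (June has 30).
Jul 1, 1849 → Aug 1, 1849: 31 days (July has 31).
Aug 1, 1849 → Sep 1, 1849: 31 days (August has 31).
Sep 1, 1849 → Oct 1, 1849: 30 days (September has 30).
Oct 1, 1849 → Nov 1, 1849: 31 days (October has 31).
Nov 1, 1849 → Dec 1, 1849: 30 days (November has 30).
Dec 1, 1849 → Dec 27, 1849: 26 days.
Total: 360 days.
360 mod 7 = 3, so Monday + 3 = Thursday.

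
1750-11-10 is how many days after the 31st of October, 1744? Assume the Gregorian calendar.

Oct 31, 1744 → Oct 31, 1745: 365 days.
Oct 31, 1745 → Oct 31, 1746: 365 days.
Oct 31, 1746 → Oct 31, 1747: 365 days.
Oct 31, 1747 → Oct 31, 1748: 366 days (Feb 29, 1748 is in that span).
Oct 31, 1748 → Oct 31, 1749: 365 days.
Oct 31, 1749 → Nov 30, 1749: 30 days (October has 31).
Nov 30, 1749 → Dec 30, 1749: 30 days (November has 30).
Dec 30, 1749 → Jan 30, 1750: 31 days (December has 31).
Jan 30, 1750 → Feb 28, 1750: 29 days (January has 31).
Feb 28, 1750 → Mar 28, 1750: 28 days (February has 28).
Mar 28, 1750 → Apr 28, 1750: 31 days (March has 31).
Apr 28, 1750 → May 28, 1750: 30 days (April has 30).
May 28, 1750 → Jun 28, 1750: 31 days (May has 31).
Jun 28, 1750 → Jul 28, 1750: 30 days (June has 30).
Jul 28, 1750 → Aug 28, 1750: 31 days (July has 31).
Aug 28, 1750 → Sep 28, 1750: 31 days (August has 31).
Sep 28, 1750 → Oct 28, 1750: 30 days (September has 30).
Oct 28, 1750 → Nov 10, 1750: 13 days.
Total: 2201 days.

2201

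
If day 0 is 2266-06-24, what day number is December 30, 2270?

1650

Jun 24, 2266 → Jun 24, 2267: 365 days.
Jun 24, 2267 → Jun 24, 2268: 366 days (Feb 29, 2268 is in that span).
Jun 24, 2268 → Jun 24, 2269: 365 days.
Jun 24, 2269 → Jun 24, 2270: 365 days.
Jun 24, 2270 → Jul 24, 2270: 30 days (June has 30).
Jul 24, 2270 → Aug 24, 2270: 31 days (July has 31).
Aug 24, 2270 → Sep 24, 2270: 31 days (August has 31).
Sep 24, 2270 → Oct 24, 2270: 30 days (September has 30).
Oct 24, 2270 → Nov 24, 2270: 31 days (October has 31).
Nov 24, 2270 → Dec 24, 2270: 30 days (November has 30).
Dec 24, 2270 → Dec 30, 2270: 6 days.
Total: 1650 days.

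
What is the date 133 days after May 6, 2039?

September 16, 2039

May has 31 days: +26 → Jun 1, 2039 (107 left).
Jun has 30 days: +30 → Jul 1, 2039 (77 left).
Jul has 31 days: +31 → Aug 1, 2039 (46 left).
Aug has 31 days: +31 → Sep 1, 2039 (15 left).
+15 → Sep 16, 2039.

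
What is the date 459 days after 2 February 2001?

May 7, 2002

+365 (one year) → Feb 2, 2002 (94 left).
Feb has 28 days: +27 → Mar 1, 2002 (67 left).
Mar has 31 days: +31 → Apr 1, 2002 (36 left).
Apr has 30 days: +30 → May 1, 2002 (6 left).
+6 → May 7, 2002.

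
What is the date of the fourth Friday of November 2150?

November 1, 2150 is a Sunday.
The first Friday is therefore November 6 (5 days later).
The fourth Friday is 6 + 3×7 = November 27.

November 27, 2150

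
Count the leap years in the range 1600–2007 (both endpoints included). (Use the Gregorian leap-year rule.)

Multiples of 4 in [1600,2007]: 102.
Of those, multiples of 100: 5 (not leap unless ÷400).
Multiples of 400: 2.
Leap years = 102 − 5 + 2 = 99.

99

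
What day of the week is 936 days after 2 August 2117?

Saturday

First find the weekday of Aug 2, 2117. Doomsday rule: the anchor day for the 2100s is Sunday. For year 17: 17÷12 = 1 r 5, and 5÷4 = 1, so 1+5+1 = 7.
Sunday + 7 ≡ Sunday — that's 2117's doomsday.
In August the doomsday date is Aug 8.
Aug 2 is 6 days before Aug 8; 6 mod 7 = 6, so Sunday − 6 = Monday.
936 mod 7 = 5, so 936 days after a Monday is Monday + 5 = Saturday.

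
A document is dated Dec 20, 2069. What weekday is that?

Friday

January 1, 2069 is a Tuesday.
Jan 1, 2069 → Feb 1, 2069: 31 days (January has 31).
Feb 1, 2069 → Mar 1, 2069: 28 days (February has 28).
Mar 1, 2069 → Apr 1, 2069: 31 days (March has 31).
Apr 1, 2069 → May 1, 2069: 30 days (April has 30).
May 1, 2069 → Jun 1, 2069: 31 days (May has 31).
Jun 1, 2069 → Jul 1, 2069: 30 days (June has 30).
Jul 1, 2069 → Aug 1, 2069: 31 days (July has 31).
Aug 1, 2069 → Sep 1, 2069: 31 days (August has 31).
Sep 1, 2069 → Oct 1, 2069: 30 days (September has 30).
Oct 1, 2069 → Nov 1, 2069: 31 days (October has 31).
Nov 1, 2069 → Dec 1, 2069: 30 days (November has 30).
Dec 1, 2069 → Dec 20, 2069: 19 days.
Total: 353 days.
353 mod 7 = 3, so Tuesday + 3 = Friday.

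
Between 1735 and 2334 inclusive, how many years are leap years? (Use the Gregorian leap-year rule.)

Multiples of 4 in [1735,2334]: 150.
Of those, multiples of 100: 6 (not leap unless ÷400).
Multiples of 400: 1.
Leap years = 150 − 6 + 1 = 145.

145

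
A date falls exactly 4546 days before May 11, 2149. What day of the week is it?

Thursday

First find the weekday of May 11, 2149. Doomsday rule: the anchor day for the 2100s is Sunday. For year 49: 49÷12 = 4 r 1, and 1÷4 = 0, so 4+1+0 = 5.
Sunday + 5 ≡ Friday — that's 2149's doomsday.
In May the doomsday date is May 9.
May 11 is 2 days after May 9; 2 mod 7 = 2, so Friday + 2 = Sunday.
4546 mod 7 = 3, so 4546 days before a Sunday is Sunday − 3 = Thursday.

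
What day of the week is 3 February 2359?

Doomsday rule: the anchor day for the 2300s is Wednesday. For year 59: 59÷12 = 4 r 11, and 11÷4 = 2, so 4+11+2 = 17.
Wednesday + 17 ≡ Saturday — that's 2359's doomsday.
In February the doomsday date is Feb 28 (2359 is not a leap year).
Feb 3 is 25 days before Feb 28; 25 mod 7 = 4, so Saturday − 4 = Tuesday.

Tuesday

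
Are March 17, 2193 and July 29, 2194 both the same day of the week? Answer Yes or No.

No

From Mar 17, 2193 to Jul 29, 2194 is 499 days.
499 mod 7 = 2, so they are different weekdays.
(Mar 17, 2193 is a Sunday; Jul 29, 2194 is a Tuesday.)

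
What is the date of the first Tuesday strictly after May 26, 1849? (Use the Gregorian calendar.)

May 29, 1849

May 26, 1849 is a Saturday.
From Saturday to the next Tuesday is 3 days.
May 26, 1849 + 3 = May 29, 1849.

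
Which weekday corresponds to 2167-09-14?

Monday

Doomsday rule: the anchor day for the 2100s is Sunday. For year 67: 67÷12 = 5 r 7, and 7÷4 = 1, so 5+7+1 = 13.
Sunday + 13 ≡ Saturday — that's 2167's doomsday.
In September the doomsday date is Sep 5.
Sep 14 is 9 days after Sep 5; 9 mod 7 = 2, so Saturday + 2 = Monday.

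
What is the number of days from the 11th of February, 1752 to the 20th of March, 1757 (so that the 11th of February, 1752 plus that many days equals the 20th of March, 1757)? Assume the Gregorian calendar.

1864

Feb 11, 1752 → Feb 11, 1753: 366 days (Feb 29, 1752 is in that span).
Feb 11, 1753 → Feb 11, 1754: 365 days.
Feb 11, 1754 → Feb 11, 1755: 365 days.
Feb 11, 1755 → Feb 11, 1756: 365 days.
Feb 11, 1756 → Feb 11, 1757: 366 days (Feb 29, 1756 is in that span).
Feb 11, 1757 → Mar 11, 1757: 28 days (February has 28).
Mar 11, 1757 → Mar 20, 1757: 9 days.
Total: 1864 days.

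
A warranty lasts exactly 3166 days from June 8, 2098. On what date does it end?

February 8, 2107

+365 (one year) → Jun 8, 2099 (2801 left).
+365 (one year) → Jun 8, 2100 (2436 left).
+365 (one year) → Jun 8, 2101 (2071 left).
+365 (one year) → Jun 8, 2102 (1706 left).
+365 (one year) → Jun 8, 2103 (1341 left).
+366 (one year; includes Feb 29, 2104) → Jun 8, 2104 (975 left).
+365 (one year) → Jun 8, 2105 (610 left).
+365 (one year) → Jun 8, 2106 (245 left).
Jun has 30 days: +23 → Jul 1, 2106 (222 left).
Jul has 31 days: +31 → Aug 1, 2106 (191 left).
Aug has 31 days: +31 → Sep 1, 2106 (160 left).
Sep has 30 days: +30 → Oct 1, 2106 (130 left).
Oct has 31 days: +31 → Nov 1, 2106 (99 left).
Nov has 30 days: +30 → Dec 1, 2106 (69 left).
Dec has 31 days: +31 → Jan 1, 2107 (38 left).
Jan has 31 days: +31 → Feb 1, 2107 (7 left).
+7 → Feb 8, 2107.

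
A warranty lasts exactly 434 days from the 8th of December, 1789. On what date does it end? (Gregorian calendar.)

+365 (one year) → Dec 8, 1790 (69 left).
Dec has 31 days: +24 → Jan 1, 1791 (45 left).
Jan has 31 days: +31 → Feb 1, 1791 (14 left).
+14 → Feb 15, 1791.

February 15, 1791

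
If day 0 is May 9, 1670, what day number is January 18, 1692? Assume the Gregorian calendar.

7924

May 9, 1670 → May 9, 1671: 365 days.
May 9, 1671 → May 9, 1672: 366 days (Feb 29, 1672 is in that span).
May 9, 1672 → May 9, 1673: 365 days.
May 9, 1673 → May 9, 1674: 365 days.
May 9, 1674 → May 9, 1675: 365 days.
May 9, 1675 → May 9, 1676: 366 days (Feb 29, 1676 is in that span).
May 9, 1676 → May 9, 1677: 365 days.
May 9, 1677 → May 9, 1678: 365 days.
May 9, 1678 → May 9, 1679: 365 days.
May 9, 1679 → May 9, 1680: 366 days (Feb 29, 1680 is in that span).
May 9, 1680 → May 9, 1681: 365 days.
May 9, 1681 → May 9, 1682: 365 days.
May 9, 1682 → May 9, 1683: 365 days.
May 9, 1683 → May 9, 1684: 366 days (Feb 29, 1684 is in that span).
May 9, 1684 → May 9, 1685: 365 days.
May 9, 1685 → May 9, 1686: 365 days.
May 9, 1686 → May 9, 1687: 365 days.
May 9, 1687 → May 9, 1688: 366 days (Feb 29, 1688 is in that span).
May 9, 1688 → May 9, 1689: 365 days.
May 9, 1689 → May 9, 1690: 365 days.
May 9, 1690 → May 9, 1691: 365 days.
May 9, 1691 → Jun 9, 1691: 31 days (May has 31).
Jun 9, 1691 → Jul 9, 1691: 30 days (June has 30).
Jul 9, 1691 → Aug 9, 1691: 31 days (July has 31).
Aug 9, 1691 → Sep 9, 1691: 31 days (August has 31).
Sep 9, 1691 → Oct 9, 1691: 30 days (September has 30).
Oct 9, 1691 → Nov 9, 1691: 31 days (October has 31).
Nov 9, 1691 → Dec 9, 1691: 30 days (November has 30).
Dec 9, 1691 → Jan 9, 1692: 31 days (December has 31).
Jan 9, 1692 → Jan 18, 1692: 9 days.
Total: 7924 days.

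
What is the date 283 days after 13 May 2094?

May has 31 days: +19 → Jun 1, 2094 (264 left).
Jun has 30 days: +30 → Jul 1, 2094 (234 left).
Jul has 31 days: +31 → Aug 1, 2094 (203 left).
Aug has 31 days: +31 → Sep 1, 2094 (172 left).
Sep has 30 days: +30 → Oct 1, 2094 (142 left).
Oct has 31 days: +31 → Nov 1, 2094 (111 left).
Nov has 30 days: +30 → Dec 1, 2094 (81 left).
Dec has 31 days: +31 → Jan 1, 2095 (50 left).
Jan has 31 days: +31 → Feb 1, 2095 (19 left).
+19 → Feb 20, 2095.

February 20, 2095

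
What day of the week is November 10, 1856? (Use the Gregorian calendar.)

Monday

Doomsday rule: the anchor day for the 1800s is Friday. For year 56: 56÷12 = 4 r 8, and 8÷4 = 2, so 4+8+2 = 14.
Friday + 14 ≡ Friday — that's 1856's doomsday.
In November the doomsday date is Nov 7.
Nov 10 is 3 days after Nov 7; 3 mod 7 = 3, so Friday + 3 = Monday.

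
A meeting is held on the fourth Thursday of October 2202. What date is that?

October 28, 2202

October 1, 2202 is a Friday.
The first Thursday is therefore October 7 (6 days later).
The fourth Thursday is 7 + 3×7 = October 28.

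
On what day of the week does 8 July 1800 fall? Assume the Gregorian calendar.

Doomsday rule: the anchor day for the 1800s is Friday. For year 00: 0÷12 = 0 r 0, and 0÷4 = 0, so 0+0+0 = 0.
Friday + 0 ≡ Friday — that's 1800's doomsday.
In July the doomsday date is Jul 11.
Jul 8 is 3 days before Jul 11; 3 mod 7 = 3, so Friday − 3 = Tuesday.

Tuesday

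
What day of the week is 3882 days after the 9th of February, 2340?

Feb 9, 2340 is a Friday.
3882 mod 7 = 4, so 3882 days after a Friday is Friday + 4 = Tuesday.

Tuesday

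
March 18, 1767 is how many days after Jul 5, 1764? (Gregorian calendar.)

986

Jul 5, 1764 → Jul 5, 1765: 365 days.
Jul 5, 1765 → Jul 5, 1766: 365 days.
Jul 5, 1766 → Aug 5, 1766: 31 days (July has 31).
Aug 5, 1766 → Sep 5, 1766: 31 days (August has 31).
Sep 5, 1766 → Oct 5, 1766: 30 days (September has 30).
Oct 5, 1766 → Nov 5, 1766: 31 days (October has 31).
Nov 5, 1766 → Dec 5, 1766: 30 days (November has 30).
Dec 5, 1766 → Jan 5, 1767: 31 days (December has 31).
Jan 5, 1767 → Feb 5, 1767: 31 days (January has 31).
Feb 5, 1767 → Mar 5, 1767: 28 days (February has 28).
Mar 5, 1767 → Mar 18, 1767: 13 days.
Total: 986 days.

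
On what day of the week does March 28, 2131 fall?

Doomsday rule: the anchor day for the 2100s is Sunday. For year 31: 31÷12 = 2 r 7, and 7÷4 = 1, so 2+7+1 = 10.
Sunday + 10 ≡ Wednesday — that's 2131's doomsday.
In March the doomsday date is Mar 14.
Mar 28 is 14 days after Mar 14; 14 mod 7 = 0, so Wednesday + 0 = Wednesday.

Wednesday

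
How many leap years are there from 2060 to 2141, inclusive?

Multiples of 4 in [2060,2141]: 21.
Of those, multiples of 100: 1 (not leap unless ÷400).
Multiples of 400: 0.
Leap years = 21 − 1 + 0 = 20.

20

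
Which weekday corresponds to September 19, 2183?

Friday

Doomsday rule: the anchor day for the 2100s is Sunday. For year 83: 83÷12 = 6 r 11, and 11÷4 = 2, so 6+11+2 = 19.
Sunday + 19 ≡ Friday — that's 2183's doomsday.
In September the doomsday date is Sep 5.
Sep 19 is 14 days after Sep 5; 14 mod 7 = 0, so Friday + 0 = Friday.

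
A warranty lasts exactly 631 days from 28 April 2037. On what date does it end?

+365 (one year) → Apr 28, 2038 (266 left).
Apr has 30 days: +3 → May 1, 2038 (263 left).
May has 31 days: +31 → Jun 1, 2038 (232 left).
Jun has 30 days: +30 → Jul 1, 2038 (202 left).
Jul has 31 days: +31 → Aug 1, 2038 (171 left).
Aug has 31 days: +31 → Sep 1, 2038 (140 left).
Sep has 30 days: +30 → Oct 1, 2038 (110 left).
Oct has 31 days: +31 → Nov 1, 2038 (79 left).
Nov has 30 days: +30 → Dec 1, 2038 (49 left).
Dec has 31 days: +31 → Jan 1, 2039 (18 left).
+18 → Jan 19, 2039.

January 19, 2039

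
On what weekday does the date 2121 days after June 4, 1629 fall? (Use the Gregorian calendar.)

Monday

Jun 4, 1629 is a Monday.
2121 mod 7 = 0, so 2121 days after a Monday is Monday + 0 = Monday.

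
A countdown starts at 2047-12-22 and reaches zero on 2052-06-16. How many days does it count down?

Dec 22, 2047 → Dec 22, 2048: 366 days (Feb 29, 2048 is in that span).
Dec 22, 2048 → Dec 22, 2049: 365 days.
Dec 22, 2049 → Dec 22, 2050: 365 days.
Dec 22, 2050 → Dec 22, 2051: 365 days.
Dec 22, 2051 → Jan 22, 2052: 31 days (December has 31).
Jan 22, 2052 → Feb 22, 2052: 31 days (January has 31).
Feb 22, 2052 → Mar 22, 2052: 29 days (February has 29).
Mar 22, 2052 → Apr 22, 2052: 31 days (March has 31).
Apr 22, 2052 → May 22, 2052: 30 days (April has 30).
May 22, 2052 → Jun 16, 2052: 25 days.
Total: 1638 days.

1638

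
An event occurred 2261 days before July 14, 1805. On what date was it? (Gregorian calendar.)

−365 (one year) → Jul 14, 1804 (1896 left).
−366 (one year; includes Feb 29, 1804) → Jul 14, 1803 (1530 left).
−365 (one year) → Jul 14, 1802 (1165 left).
−365 (one year) → Jul 14, 1801 (800 left).
−365 (one year) → Jul 14, 1800 (435 left).
−365 (one year) → Jul 14, 1799 (70 left).
−14 → Jun 30, 1799 (end of Jun, 30 days; 56 left).
−30 → May 31, 1799 (end of May, 31 days; 26 left).
−26 → May 5, 1799.

May 5, 1799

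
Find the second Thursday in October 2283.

October 1, 2283 is a Monday.
The first Thursday is therefore October 4 (3 days later).
The second Thursday is 4 + 1×7 = October 11.

October 11, 2283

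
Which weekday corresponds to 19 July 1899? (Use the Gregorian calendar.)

Wednesday

January 1, 1899 is a Sunday.
Jan 1, 1899 → Feb 1, 1899: 31 days (January has 31).
Feb 1, 1899 → Mar 1, 1899: 28 days (February has 28).
Mar 1, 1899 → Apr 1, 1899: 31 days (March has 31).
Apr 1, 1899 → May 1, 1899: 30 days (April has 30).
May 1, 1899 → Jun 1, 1899: 31 days (May has 31).
Jun 1, 1899 → Jul 1, 1899: 30 days (June has 30).
Jul 1, 1899 → Jul 19, 1899: 18 days.
Total: 199 days.
199 mod 7 = 3, so Sunday + 3 = Wednesday.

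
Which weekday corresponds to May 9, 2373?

Wednesday

Doomsday rule: the anchor day for the 2300s is Wednesday. For year 73: 73÷12 = 6 r 1, and 1÷4 = 0, so 6+1+0 = 7.
Wednesday + 7 ≡ Wednesday — that's 2373's doomsday.
In May the doomsday date is May 9.
May 9 is the doomsday itself: Wednesday.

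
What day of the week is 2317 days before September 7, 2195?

Sep 7, 2195 is a Monday.
2317 mod 7 = 0, so 2317 days before a Monday is Monday − 0 = Monday.

Monday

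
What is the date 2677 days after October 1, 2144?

January 30, 2152

+365 (one year) → Oct 1, 2145 (2312 left).
+365 (one year) → Oct 1, 2146 (1947 left).
+365 (one year) → Oct 1, 2147 (1582 left).
+366 (one year; includes Feb 29, 2148) → Oct 1, 2148 (1216 left).
+365 (one year) → Oct 1, 2149 (851 left).
+365 (one year) → Oct 1, 2150 (486 left).
+365 (one year) → Oct 1, 2151 (121 left).
Oct has 31 days: +31 → Nov 1, 2151 (90 left).
Nov has 30 days: +30 → Dec 1, 2151 (60 left).
Dec has 31 days: +31 → Jan 1, 2152 (29 left).
+29 → Jan 30, 2152.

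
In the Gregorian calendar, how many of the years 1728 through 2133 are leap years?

99

Multiples of 4 in [1728,2133]: 102.
Of those, multiples of 100: 4 (not leap unless ÷400).
Multiples of 400: 1.
Leap years = 102 − 4 + 1 = 99.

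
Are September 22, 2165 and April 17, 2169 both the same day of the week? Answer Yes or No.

No

From Sep 22, 2165 to Apr 17, 2169 is 1303 days.
1303 mod 7 = 1, so they are different weekdays.
(Sep 22, 2165 is a Sunday; Apr 17, 2169 is a Monday.)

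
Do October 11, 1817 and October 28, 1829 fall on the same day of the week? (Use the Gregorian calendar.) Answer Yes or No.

From Oct 11, 1817 to Oct 28, 1829 is 4400 days.
4400 mod 7 = 4, so they are different weekdays.
(Oct 11, 1817 is a Saturday; Oct 28, 1829 is a Wednesday.)

No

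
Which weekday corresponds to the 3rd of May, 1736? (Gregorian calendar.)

Thursday

Doomsday rule: the anchor day for the 1700s is Sunday. For year 36: 36÷12 = 3 r 0, and 0÷4 = 0, so 3+0+0 = 3.
Sunday + 3 ≡ Wednesday — that's 1736's doomsday.
In May the doomsday date is May 9.
May 3 is 6 days before May 9; 6 mod 7 = 6, so Wednesday − 6 = Thursday.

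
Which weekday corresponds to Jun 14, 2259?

Doomsday rule: the anchor day for the 2200s is Friday. For year 59: 59÷12 = 4 r 11, and 11÷4 = 2, so 4+11+2 = 17.
Friday + 17 ≡ Monday — that's 2259's doomsday.
In June the doomsday date is Jun 6.
Jun 14 is 8 days after Jun 6; 8 mod 7 = 1, so Monday + 1 = Tuesday.

Tuesday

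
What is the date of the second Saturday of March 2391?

March 9, 2391

March 1, 2391 is a Friday.
The first Saturday is therefore March 2 (1 days later).
The second Saturday is 2 + 1×7 = March 9.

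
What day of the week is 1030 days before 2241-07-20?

First find the weekday of Jul 20, 2241. Doomsday rule: the anchor day for the 2200s is Friday. For year 41: 41÷12 = 3 r 5, and 5÷4 = 1, so 3+5+1 = 9.
Friday + 9 ≡ Sunday — that's 2241's doomsday.
In July the doomsday date is Jul 11.
Jul 20 is 9 days after Jul 11; 9 mod 7 = 2, so Sunday + 2 = Tuesday.
1030 mod 7 = 1, so 1030 days before a Tuesday is Tuesday − 1 = Monday.

Monday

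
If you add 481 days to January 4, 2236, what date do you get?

April 29, 2237

+366 (one year; includes Feb 29, 2236) → Jan 4, 2237 (115 left).
Jan has 31 days: +28 → Feb 1, 2237 (87 left).
Feb has 28 days: +28 → Mar 1, 2237 (59 left).
Mar has 31 days: +31 → Apr 1, 2237 (28 left).
+28 → Apr 29, 2237.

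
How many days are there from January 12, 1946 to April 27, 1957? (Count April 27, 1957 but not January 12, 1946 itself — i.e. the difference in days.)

Jan 12, 1946 → Jan 12, 1947: 365 days.
Jan 12, 1947 → Jan 12, 1948: 365 days.
Jan 12, 1948 → Jan 12, 1949: 366 days (Feb 29, 1948 is in that span).
Jan 12, 1949 → Jan 12, 1950: 365 days.
Jan 12, 1950 → Jan 12, 1951: 365 days.
Jan 12, 1951 → Jan 12, 1952: 365 days.
Jan 12, 1952 → Jan 12, 1953: 366 days (Feb 29, 1952 is in that span).
Jan 12, 1953 → Jan 12, 1954: 365 days.
Jan 12, 1954 → Jan 12, 1955: 365 days.
Jan 12, 1955 → Jan 12, 1956: 365 days.
Jan 12, 1956 → Jan 12, 1957: 366 days (Feb 29, 1956 is in that span).
Jan 12, 1957 → Feb 12, 1957: 31 days (January has 31).
Feb 12, 1957 → Mar 12, 1957: 28 days (February has 28).
Mar 12, 1957 → Apr 12, 1957: 31 days (March has 31).
Apr 12, 1957 → Apr 27, 1957: 15 days.
Total: 4123 days.

4123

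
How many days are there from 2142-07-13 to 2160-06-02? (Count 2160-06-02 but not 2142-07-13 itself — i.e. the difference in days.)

6534

Jul 13, 2142 → Jul 13, 2143: 365 days.
Jul 13, 2143 → Jul 13, 2144: 366 days (Feb 29, 2144 is in that span).
Jul 13, 2144 → Jul 13, 2145: 365 days.
Jul 13, 2145 → Jul 13, 2146: 365 days.
Jul 13, 2146 → Jul 13, 2147: 365 days.
Jul 13, 2147 → Jul 13, 2148: 366 days (Feb 29, 2148 is in that span).
Jul 13, 2148 → Jul 13, 2149: 365 days.
Jul 13, 2149 → Jul 13, 2150: 365 days.
Jul 13, 2150 → Jul 13, 2151: 365 days.
Jul 13, 2151 → Jul 13, 2152: 366 days (Feb 29, 2152 is in that span).
Jul 13, 2152 → Jul 13, 2153: 365 days.
Jul 13, 2153 → Jul 13, 2154: 365 days.
Jul 13, 2154 → Jul 13, 2155: 365 days.
Jul 13, 2155 → Jul 13, 2156: 366 days (Feb 29, 2156 is in that span).
Jul 13, 2156 → Jul 13, 2157: 365 days.
Jul 13, 2157 → Jul 13, 2158: 365 days.
Jul 13, 2158 → Jul 13, 2159: 365 days.
Jul 13, 2159 → Aug 13, 2159: 31 days (July has 31).
Aug 13, 2159 → Sep 13, 2159: 31 days (August has 31).
Sep 13, 2159 → Oct 13, 2159: 30 days (September has 30).
Oct 13, 2159 → Nov 13, 2159: 31 days (October has 31).
Nov 13, 2159 → Dec 13, 2159: 30 days (November has 30).
Dec 13, 2159 → Jan 13, 2160: 31 days (December has 31).
Jan 13, 2160 → Feb 13, 2160: 31 days (January has 31).
Feb 13, 2160 → Mar 13, 2160: 29 days (February has 29).
Mar 13, 2160 → Apr 13, 2160: 31 days (March has 31).
Apr 13, 2160 → May 13, 2160: 30 days (April has 30).
May 13, 2160 → Jun 2, 2160: 20 days.
Total: 6534 days.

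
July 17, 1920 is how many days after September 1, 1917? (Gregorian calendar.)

Sep 1, 1917 → Sep 1, 1918: 365 days.
Sep 1, 1918 → Sep 1, 1919: 365 days.
Sep 1, 1919 → Oct 1, 1919: 30 days (September has 30).
Oct 1, 1919 → Nov 1, 1919: 31 days (October has 31).
Nov 1, 1919 → Dec 1, 1919: 30 days (November has 30).
Dec 1, 1919 → Jan 1, 1920: 31 days (December has 31).
Jan 1, 1920 → Feb 1, 1920: 31 days (January has 31).
Feb 1, 1920 → Mar 1, 1920: 29 days (February has 29).
Mar 1, 1920 → Apr 1, 1920: 31 days (March has 31).
Apr 1, 1920 → May 1, 1920: 30 days (April has 30).
May 1, 1920 → Jun 1, 1920: 31 days (May has 31).
Jun 1, 1920 → Jul 1, 1920: 30 days (June has 30).
Jul 1, 1920 → Jul 17, 1920: 16 days.
Total: 1050 days.

1050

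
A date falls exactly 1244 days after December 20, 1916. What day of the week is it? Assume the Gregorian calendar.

Monday

Dec 20, 1916 is a Wednesday.
1244 mod 7 = 5, so 1244 days after a Wednesday is Wednesday + 5 = Monday.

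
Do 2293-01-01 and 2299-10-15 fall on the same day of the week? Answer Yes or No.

Yes

From Jan 1, 2293 to Oct 15, 2299 is 2478 days.
2478 mod 7 = 0, so they are the same weekday.
(Jan 1, 2293 is a Sunday; Oct 15, 2299 is a Sunday.)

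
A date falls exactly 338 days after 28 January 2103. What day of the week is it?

Jan 28, 2103 is a Sunday.
338 mod 7 = 2, so 338 days after a Sunday is Sunday + 2 = Tuesday.

Tuesday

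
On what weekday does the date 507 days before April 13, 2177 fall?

First find the weekday of Apr 13, 2177. Doomsday rule: the anchor day for the 2100s is Sunday. For year 77: 77÷12 = 6 r 5, and 5÷4 = 1, so 6+5+1 = 12.
Sunday + 12 ≡ Friday — that's 2177's doomsday.
In April the doomsday date is Apr 4.
Apr 13 is 9 days after Apr 4; 9 mod 7 = 2, so Friday + 2 = Sunday.
507 mod 7 = 3, so 507 days before a Sunday is Sunday − 3 = Thursday.

Thursday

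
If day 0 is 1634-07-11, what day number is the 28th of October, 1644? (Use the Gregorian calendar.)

3762

Jul 11, 1634 → Jul 11, 1635: 365 days.
Jul 11, 1635 → Jul 11, 1636: 366 days (Feb 29, 1636 is in that span).
Jul 11, 1636 → Jul 11, 1637: 365 days.
Jul 11, 1637 → Jul 11, 1638: 365 days.
Jul 11, 1638 → Jul 11, 1639: 365 days.
Jul 11, 1639 → Jul 11, 1640: 366 days (Feb 29, 1640 is in that span).
Jul 11, 1640 → Jul 11, 1641: 365 days.
Jul 11, 1641 → Jul 11, 1642: 365 days.
Jul 11, 1642 → Jul 11, 1643: 365 days.
Jul 11, 1643 → Jul 11, 1644: 366 days (Feb 29, 1644 is in that span).
Jul 11, 1644 → Aug 11, 1644: 31 days (July has 31).
Aug 11, 1644 → Sep 11, 1644: 31 days (August has 31).
Sep 11, 1644 → Oct 11, 1644: 30 days (September has 30).
Oct 11, 1644 → Oct 28, 1644: 17 days.
Total: 3762 days.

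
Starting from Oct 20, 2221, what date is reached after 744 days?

+365 (one year) → Oct 20, 2222 (379 left).
Oct has 31 days: +12 → Nov 1, 2222 (367 left).
Nov has 30 days: +30 → Dec 1, 2222 (337 left).
Dec has 31 days: +31 → Jan 1, 2223 (306 left).
Jan has 31 days: +31 → Feb 1, 2223 (275 left).
Feb has 28 days: +28 → Mar 1, 2223 (247 left).
Mar has 31 days: +31 → Apr 1, 2223 (216 left).
Apr has 30 days: +30 → May 1, 2223 (186 left).
May has 31 days: +31 → Jun 1, 2223 (155 left).
Jun has 30 days: +30 → Jul 1, 2223 (125 left).
Jul has 31 days: +31 → Aug 1, 2223 (94 left).
Aug has 31 days: +31 → Sep 1, 2223 (63 left).
Sep has 30 days: +30 → Oct 1, 2223 (33 left).
Oct has 31 days: +31 → Nov 1, 2223 (2 left).
+2 → Nov 3, 2223.

November 3, 2223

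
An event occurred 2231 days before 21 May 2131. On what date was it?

−365 (one year) → May 21, 2130 (1866 left).
−365 (one year) → May 21, 2129 (1501 left).
−365 (one year) → May 21, 2128 (1136 left).
−366 (one year; includes Feb 29, 2128) → May 21, 2127 (770 left).
−365 (one year) → May 21, 2126 (405 left).
−365 (one year) → May 21, 2125 (40 left).
−21 → Apr 30, 2125 (end of Apr, 30 days; 19 left).
−19 → Apr 11, 2125.

April 11, 2125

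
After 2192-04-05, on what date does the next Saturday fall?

April 7, 2192

Apr 5, 2192 is a Thursday.
From Thursday to the next Saturday is 2 days.
Apr 5, 2192 + 2 = Apr 7, 2192.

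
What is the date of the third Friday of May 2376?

May 21, 2376

May 1, 2376 is a Saturday.
The first Friday is therefore May 7 (6 days later).
The third Friday is 7 + 2×7 = May 21.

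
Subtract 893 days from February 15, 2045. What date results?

September 6, 2042

−366 (one year; includes Feb 29, 2044) → Feb 15, 2044 (527 left).
−365 (one year) → Feb 15, 2043 (162 left).
−15 → Jan 31, 2043 (end of Jan, 31 days; 147 left).
−31 → Dec 31, 2042 (end of Dec, 31 days; 116 left).
−31 → Nov 30, 2042 (end of Nov, 30 days; 85 left).
−30 → Oct 31, 2042 (end of Oct, 31 days; 55 left).
−31 → Sep 30, 2042 (end of Sep, 30 days; 24 left).
−24 → Sep 6, 2042.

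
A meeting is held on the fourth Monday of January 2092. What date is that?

January 28, 2092

January 1, 2092 is a Tuesday.
The first Monday is therefore January 7 (6 days later).
The fourth Monday is 7 + 3×7 = January 28.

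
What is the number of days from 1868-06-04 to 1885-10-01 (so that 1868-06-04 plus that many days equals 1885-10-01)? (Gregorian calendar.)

6328

Jun 4, 1868 → Jun 4, 1869: 365 days.
Jun 4, 1869 → Jun 4, 1870: 365 days.
Jun 4, 1870 → Jun 4, 1871: 365 days.
Jun 4, 1871 → Jun 4, 1872: 366 days (Feb 29, 1872 is in that span).
Jun 4, 1872 → Jun 4, 1873: 365 days.
Jun 4, 1873 → Jun 4, 1874: 365 days.
Jun 4, 1874 → Jun 4, 1875: 365 days.
Jun 4, 1875 → Jun 4, 1876: 366 days (Feb 29, 1876 is in that span).
Jun 4, 1876 → Jun 4, 1877: 365 days.
Jun 4, 1877 → Jun 4, 1878: 365 days.
Jun 4, 1878 → Jun 4, 1879: 365 days.
Jun 4, 1879 → Jun 4, 1880: 366 days (Feb 29, 1880 is in that span).
Jun 4, 1880 → Jun 4, 1881: 365 days.
Jun 4, 1881 → Jun 4, 1882: 365 days.
Jun 4, 1882 → Jun 4, 1883: 365 days.
Jun 4, 1883 → Jun 4, 1884: 366 days (Feb 29, 1884 is in that span).
Jun 4, 1884 → Jun 4, 1885: 365 days.
Jun 4, 1885 → Jul 4, 1885: 30 days (June has 30).
Jul 4, 1885 → Aug 4, 1885: 31 days (July has 31).
Aug 4, 1885 → Sep 4, 1885: 31 days (August has 31).
Sep 4, 1885 → Oct 1, 1885: 27 days.
Total: 6328 days.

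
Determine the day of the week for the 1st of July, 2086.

Doomsday rule: the anchor day for the 2000s is Tuesday. For year 86: 86÷12 = 7 r 2, and 2÷4 = 0, so 7+2+0 = 9.
Tuesday + 9 ≡ Thursday — that's 2086's doomsday.
In July the doomsday date is Jul 11.
Jul 1 is 10 days before Jul 11; 10 mod 7 = 3, so Thursday − 3 = Monday.

Monday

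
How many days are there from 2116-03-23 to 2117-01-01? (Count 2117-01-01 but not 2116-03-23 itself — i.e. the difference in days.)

284

Mar 23, 2116 → Apr 23, 2116: 31 days (March has 31).
Apr 23, 2116 → May 23, 2116: 30 days (April has 30).
May 23, 2116 → Jun 23, 2116: 31 days (May has 31).
Jun 23, 2116 → Jul 23, 2116: 30 days (June has 30).
Jul 23, 2116 → Aug 23, 2116: 31 days (July has 31).
Aug 23, 2116 → Sep 23, 2116: 31 days (August has 31).
Sep 23, 2116 → Oct 23, 2116: 30 days (September has 30).
Oct 23, 2116 → Nov 23, 2116: 31 days (October has 31).
Nov 23, 2116 → Dec 23, 2116: 30 days (November has 30).
Dec 23, 2116 → Jan 1, 2117: 9 days.
Total: 284 days.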